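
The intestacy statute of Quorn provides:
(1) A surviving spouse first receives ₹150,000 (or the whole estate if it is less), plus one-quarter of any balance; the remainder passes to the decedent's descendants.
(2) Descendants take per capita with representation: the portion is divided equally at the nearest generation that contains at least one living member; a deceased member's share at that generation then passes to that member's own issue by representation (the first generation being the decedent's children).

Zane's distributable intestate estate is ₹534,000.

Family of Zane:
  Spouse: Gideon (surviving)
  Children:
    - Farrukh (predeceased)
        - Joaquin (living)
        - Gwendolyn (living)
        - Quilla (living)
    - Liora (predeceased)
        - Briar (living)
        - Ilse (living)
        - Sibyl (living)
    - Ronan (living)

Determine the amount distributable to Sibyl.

Sibyl receives ₹32,000.

Gideon first takes ₹150,000, leaving a balance of ₹384,000. Gideon then takes one-quarter of the balance (₹96,000), for a total of ₹246,000. The remaining ₹288,000 passes to the descendants.
The descendants' portion (₹288,000) is divided into 3 shares of ₹96,000: Ronan takes ₹96,000; Farrukh's ₹96,000 share passes to Farrukh's issue; Liora's ₹96,000 share passes to Liora's issue.
Farrukh's share (₹96,000) is divided into 3 shares of ₹32,000: Joaquin, Gwendolyn, and Quilla each take ₹32,000.
Liora's share (₹96,000) is divided into 3 shares of ₹32,000: Briar, Ilse, and Sibyl each take ₹32,000.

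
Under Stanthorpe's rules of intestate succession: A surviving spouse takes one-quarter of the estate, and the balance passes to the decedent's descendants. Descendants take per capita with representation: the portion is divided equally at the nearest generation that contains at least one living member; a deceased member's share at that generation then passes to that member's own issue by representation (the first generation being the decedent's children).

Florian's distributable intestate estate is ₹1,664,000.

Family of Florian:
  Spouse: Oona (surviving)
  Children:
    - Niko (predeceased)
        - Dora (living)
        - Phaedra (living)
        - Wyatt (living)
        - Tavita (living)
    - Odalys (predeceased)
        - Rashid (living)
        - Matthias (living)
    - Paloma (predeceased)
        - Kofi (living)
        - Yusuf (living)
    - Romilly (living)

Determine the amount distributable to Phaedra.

Oona takes one-quarter of ₹1,664,000 = ₹416,000. The remaining ₹1,248,000 passes to the descendants.
The descendants' portion (₹1,248,000) is divided into 4 shares of ₹312,000: Romilly takes ₹312,000; Niko's ₹312,000 share passes to Niko's issue; Odalys's ₹312,000 share passes to Odalys's issue; Paloma's ₹312,000 share passes to Paloma's issue.
Niko's share (₹312,000) is divided into 4 shares of ₹78,000: Dora, Phaedra, Wyatt, and Tavita each take ₹78,000.
Odalys's share (₹312,000) is divided into 2 shares of ₹156,000: Rashid and Matthias each take ₹156,000.
Paloma's share (₹312,000) is divided into 2 shares of ₹156,000: Kofi and Yusuf each take ₹156,000.

Phaedra receives ₹78,000.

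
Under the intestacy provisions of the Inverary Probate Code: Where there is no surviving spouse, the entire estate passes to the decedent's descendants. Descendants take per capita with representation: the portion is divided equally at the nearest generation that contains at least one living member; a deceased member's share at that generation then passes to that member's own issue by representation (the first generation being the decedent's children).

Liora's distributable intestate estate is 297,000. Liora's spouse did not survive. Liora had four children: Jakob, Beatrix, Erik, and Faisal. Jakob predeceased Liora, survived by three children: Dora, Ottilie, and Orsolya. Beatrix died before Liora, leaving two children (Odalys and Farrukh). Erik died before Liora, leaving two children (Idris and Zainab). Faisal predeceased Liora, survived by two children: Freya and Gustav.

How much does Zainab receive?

The entire 297,000 passes to the descendants.
No child survives, so the initial division is made at the grandchildren's generation.
That amount (297,000) is divided into 9 shares of 33,000: Dora, Ottilie, Orsolya, Odalys, Farrukh, Idris, Zainab, Freya, and Gustav each take 33,000.

Zainab receives 33,000.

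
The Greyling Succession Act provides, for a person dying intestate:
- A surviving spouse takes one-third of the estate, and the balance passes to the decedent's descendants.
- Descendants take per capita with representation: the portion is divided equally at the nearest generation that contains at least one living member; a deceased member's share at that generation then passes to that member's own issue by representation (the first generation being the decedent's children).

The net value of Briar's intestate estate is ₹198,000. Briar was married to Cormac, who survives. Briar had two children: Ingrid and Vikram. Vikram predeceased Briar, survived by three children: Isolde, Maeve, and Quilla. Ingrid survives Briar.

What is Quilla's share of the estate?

Cormac takes one-third of ₹198,000 = ₹66,000. The remaining ₹132,000 passes to the descendants.
The descendants' portion (₹132,000) is divided into 2 shares of ₹66,000: Ingrid takes ₹66,000; Vikram's ₹66,000 share passes to Vikram's issue.
Vikram's share (₹66,000) is divided into 3 shares of ₹22,000: Isolde, Maeve, and Quilla each take ₹22,000.

Quilla receives ₹22,000.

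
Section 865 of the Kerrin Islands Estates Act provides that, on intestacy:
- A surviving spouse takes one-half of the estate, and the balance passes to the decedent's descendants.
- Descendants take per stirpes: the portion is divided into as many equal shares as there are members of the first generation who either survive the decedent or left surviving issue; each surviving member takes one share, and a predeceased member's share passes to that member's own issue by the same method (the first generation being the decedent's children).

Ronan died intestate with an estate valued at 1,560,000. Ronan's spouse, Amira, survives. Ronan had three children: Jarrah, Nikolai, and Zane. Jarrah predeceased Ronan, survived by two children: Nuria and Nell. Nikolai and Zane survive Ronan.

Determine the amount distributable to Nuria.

Nuria receives 130,000.

Amira takes one-half of 1,560,000 = 780,000. The remaining 780,000 passes to the descendants.
The descendants' portion (780,000) is divided into 3 shares of 260,000: Nikolai and Zane each take 260,000; Jarrah's 260,000 share passes to Jarrah's issue.
Jarrah's share (260,000) is divided into 2 shares of 130,000: Nuria and Nell each take 130,000.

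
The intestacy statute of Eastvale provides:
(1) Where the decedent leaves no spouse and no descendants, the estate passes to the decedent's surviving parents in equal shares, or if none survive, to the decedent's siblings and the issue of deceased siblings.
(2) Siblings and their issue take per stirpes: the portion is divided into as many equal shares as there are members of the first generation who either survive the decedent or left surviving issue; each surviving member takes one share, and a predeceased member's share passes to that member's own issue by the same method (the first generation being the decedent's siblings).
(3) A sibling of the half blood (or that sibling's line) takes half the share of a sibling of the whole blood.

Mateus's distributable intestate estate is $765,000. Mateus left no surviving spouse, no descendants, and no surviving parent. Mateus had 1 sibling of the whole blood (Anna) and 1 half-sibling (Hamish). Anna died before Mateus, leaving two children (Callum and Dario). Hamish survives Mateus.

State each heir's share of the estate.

Hamish: $255,000; Callum: $255,000; Dario: $255,000

The entire $765,000 passes to the siblings and their issue.
Counting each half-blood sibling's line as half a unit, there are 3/2 units in $765,000, so one unit is $510,000. Whole-blood lines (Anna) take $510,000 each; half-blood lines (Hamish) take $255,000 each.
Anna's share ($510,000) is divided into 2 shares of $255,000: Callum and Dario each take $255,000.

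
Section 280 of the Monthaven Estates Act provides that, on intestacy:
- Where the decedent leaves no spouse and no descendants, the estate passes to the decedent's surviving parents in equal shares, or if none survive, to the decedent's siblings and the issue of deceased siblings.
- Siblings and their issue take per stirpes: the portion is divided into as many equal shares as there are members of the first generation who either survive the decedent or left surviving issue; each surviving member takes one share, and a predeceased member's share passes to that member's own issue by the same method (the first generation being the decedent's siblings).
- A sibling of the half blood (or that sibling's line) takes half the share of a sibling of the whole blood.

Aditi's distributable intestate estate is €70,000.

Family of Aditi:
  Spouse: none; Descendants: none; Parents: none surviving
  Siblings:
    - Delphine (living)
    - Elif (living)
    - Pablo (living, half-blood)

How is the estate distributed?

The entire €70,000 passes to the siblings and their issue.
Counting each half-blood sibling's line as half a unit, there are 5/2 units in €70,000, so one unit is €28,000. Whole-blood lines (Delphine and Elif) take €28,000 each; half-blood lines (Pablo) take €14,000 each.

Delphine: €28,000; Elif: €28,000; Pablo: €14,000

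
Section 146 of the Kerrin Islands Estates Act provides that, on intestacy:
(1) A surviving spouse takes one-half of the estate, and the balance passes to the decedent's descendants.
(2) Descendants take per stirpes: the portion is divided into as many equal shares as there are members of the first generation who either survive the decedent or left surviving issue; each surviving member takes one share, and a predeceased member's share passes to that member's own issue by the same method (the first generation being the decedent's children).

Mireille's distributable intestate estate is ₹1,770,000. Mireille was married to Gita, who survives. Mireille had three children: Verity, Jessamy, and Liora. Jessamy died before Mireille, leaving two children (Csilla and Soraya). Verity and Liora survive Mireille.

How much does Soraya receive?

Soraya receives ₹147,500.

Gita takes one-half of ₹1,770,000 = ₹885,000. The remaining ₹885,000 passes to the descendants.
The descendants' portion (₹885,000) is divided into 3 shares of ₹295,000: Verity and Liora each take ₹295,000; Jessamy's ₹295,000 share passes to Jessamy's issue.
Jessamy's share (₹295,000) is divided into 2 shares of ₹147,500: Csilla and Soraya each take ₹147,500.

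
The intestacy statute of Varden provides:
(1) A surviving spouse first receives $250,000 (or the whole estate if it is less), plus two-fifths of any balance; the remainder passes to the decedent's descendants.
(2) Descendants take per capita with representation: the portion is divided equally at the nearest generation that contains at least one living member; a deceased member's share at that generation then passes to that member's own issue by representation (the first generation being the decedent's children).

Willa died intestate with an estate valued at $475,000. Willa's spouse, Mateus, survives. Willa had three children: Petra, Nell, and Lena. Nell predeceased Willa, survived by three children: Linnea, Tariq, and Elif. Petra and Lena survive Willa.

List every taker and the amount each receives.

Mateus: $340,000; Petra: $45,000; Linnea: $15,000; Tariq: $15,000; Elif: $15,000; Lena: $45,000

Mateus first takes $250,000, leaving a balance of $225,000. Mateus then takes two-fifths of the balance ($90,000), for a total of $340,000. The remaining $135,000 passes to the descendants.
The descendants' portion ($135,000) is divided into 3 shares of $45,000: Petra and Lena each take $45,000; Nell's $45,000 share passes to Nell's issue.
Nell's share ($45,000) is divided into 3 shares of $15,000: Linnea, Tariq, and Elif each take $15,000.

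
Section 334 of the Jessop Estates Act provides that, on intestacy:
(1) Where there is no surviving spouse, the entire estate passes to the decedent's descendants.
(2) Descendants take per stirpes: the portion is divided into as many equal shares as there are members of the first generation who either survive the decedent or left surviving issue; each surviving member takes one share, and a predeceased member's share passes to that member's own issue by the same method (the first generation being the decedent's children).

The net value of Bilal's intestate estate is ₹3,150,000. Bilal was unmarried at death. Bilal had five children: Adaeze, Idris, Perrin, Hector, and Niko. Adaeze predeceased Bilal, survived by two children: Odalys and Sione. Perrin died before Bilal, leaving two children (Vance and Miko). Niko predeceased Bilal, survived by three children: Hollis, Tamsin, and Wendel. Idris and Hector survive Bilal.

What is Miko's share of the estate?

The entire ₹3,150,000 passes to the descendants.
That amount (₹3,150,000) is divided into 5 shares of ₹630,000: Idris and Hector each take ₹630,000; Adaeze's ₹630,000 share passes to Adaeze's issue; Perrin's ₹630,000 share passes to Perrin's issue; Niko's ₹630,000 share passes to Niko's issue.
Adaeze's share (₹630,000) is divided into 2 shares of ₹315,000: Odalys and Sione each take ₹315,000.
Perrin's share (₹630,000) is divided into 2 shares of ₹315,000: Vance and Miko each take ₹315,000.
Niko's share (₹630,000) is divided into 3 shares of ₹210,000: Hollis, Tamsin, and Wendel each take ₹210,000.

Miko receives ₹315,000.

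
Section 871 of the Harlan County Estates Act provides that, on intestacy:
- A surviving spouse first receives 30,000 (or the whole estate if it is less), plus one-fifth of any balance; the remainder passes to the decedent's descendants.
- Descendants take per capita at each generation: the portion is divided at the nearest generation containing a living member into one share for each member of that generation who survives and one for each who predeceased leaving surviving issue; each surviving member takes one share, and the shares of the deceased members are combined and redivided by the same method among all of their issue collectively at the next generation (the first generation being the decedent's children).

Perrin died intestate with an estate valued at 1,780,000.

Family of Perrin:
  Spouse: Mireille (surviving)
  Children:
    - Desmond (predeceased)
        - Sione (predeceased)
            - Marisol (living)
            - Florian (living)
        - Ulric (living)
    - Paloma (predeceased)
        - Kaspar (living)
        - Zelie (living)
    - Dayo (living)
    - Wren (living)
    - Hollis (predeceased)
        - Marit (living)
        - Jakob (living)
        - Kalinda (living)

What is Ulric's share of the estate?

Mireille first takes 30,000, leaving a balance of 1,750,000. Mireille then takes one-fifth of the balance (350,000), for a total of 380,000. The remaining 1,400,000 passes to the descendants.
The descendants' portion (1,400,000) is divided at the children's generation into 5 shares of 280,000. Dayo and Wren each take 280,000. The 3 shares of the deceased (Desmond, Paloma, and Hollis) are combined into a pool of 840,000.
That pool (840,000) is divided at the grandchildren's generation into 7 shares of 120,000. Ulric, Kaspar, Zelie, Marit, Jakob, and Kalinda each take 120,000. The remaining share for the deceased Sione (120,000) is carried to the next generation.
That pool (120,000) is divided at the great-grandchildren's generation equally among Marisol and Florian: 60,000 each.

Ulric receives 120,000.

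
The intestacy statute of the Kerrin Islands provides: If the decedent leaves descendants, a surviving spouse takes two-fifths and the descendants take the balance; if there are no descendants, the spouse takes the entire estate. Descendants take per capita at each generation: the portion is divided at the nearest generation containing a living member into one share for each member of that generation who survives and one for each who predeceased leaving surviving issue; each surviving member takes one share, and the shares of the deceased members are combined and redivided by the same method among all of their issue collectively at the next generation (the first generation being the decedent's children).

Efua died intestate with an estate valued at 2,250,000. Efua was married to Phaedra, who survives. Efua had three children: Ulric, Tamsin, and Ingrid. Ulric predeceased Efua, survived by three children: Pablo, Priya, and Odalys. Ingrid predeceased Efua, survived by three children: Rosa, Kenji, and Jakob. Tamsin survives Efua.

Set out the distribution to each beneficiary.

Phaedra: 900,000; Pablo: 150,000; Priya: 150,000; Odalys: 150,000; Tamsin: 450,000; Rosa: 150,000; Kenji: 150,000; Jakob: 150,000

Phaedra takes two-fifths of 2,250,000 = 900,000. The remaining 1,350,000 passes to the descendants.
The descendants' portion (1,350,000) is divided at the children's generation into 3 shares of 450,000. Tamsin takes 450,000. The 2 shares of the deceased (Ulric and Ingrid) are combined into a pool of 900,000.
That pool (900,000) is divided at the grandchildren's generation equally among Pablo, Priya, Odalys, Rosa, Kenji, and Jakob: 150,000 each.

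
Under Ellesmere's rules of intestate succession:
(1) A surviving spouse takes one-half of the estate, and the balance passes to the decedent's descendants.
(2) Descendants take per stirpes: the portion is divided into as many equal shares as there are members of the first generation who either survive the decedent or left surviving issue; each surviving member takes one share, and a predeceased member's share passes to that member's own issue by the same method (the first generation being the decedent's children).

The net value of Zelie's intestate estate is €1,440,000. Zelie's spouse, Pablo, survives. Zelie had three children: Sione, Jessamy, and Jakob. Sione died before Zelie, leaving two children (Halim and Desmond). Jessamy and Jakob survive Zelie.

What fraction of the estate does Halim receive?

Halim receives 1/12 of the estate.

Pablo takes one-half of €1,440,000 = €720,000. The remaining €720,000 passes to the descendants.
The descendants' portion (€720,000) is divided into 3 shares of €240,000: Jessamy and Jakob each take €240,000; Sione's €240,000 share passes to Sione's issue.
Sione's share (€240,000) is divided into 2 shares of €120,000: Halim and Desmond each take €120,000.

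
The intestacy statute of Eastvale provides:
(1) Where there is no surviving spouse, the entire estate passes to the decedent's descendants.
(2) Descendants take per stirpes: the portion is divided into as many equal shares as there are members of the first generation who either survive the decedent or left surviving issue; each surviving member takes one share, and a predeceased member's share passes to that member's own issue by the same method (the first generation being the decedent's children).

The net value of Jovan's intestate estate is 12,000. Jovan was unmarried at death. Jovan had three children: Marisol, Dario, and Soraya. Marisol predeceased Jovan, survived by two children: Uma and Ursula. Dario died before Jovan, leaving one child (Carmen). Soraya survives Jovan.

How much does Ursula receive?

The entire 12,000 passes to the descendants.
That amount (12,000) is divided into 3 shares of 4,000: Soraya takes 4,000; Marisol's 4,000 share passes to Marisol's issue; Dario's 4,000 share passes to Dario's issue.
Marisol's share (4,000) is divided into 2 shares of 2,000: Uma and Ursula each take 2,000.
Dario's share (4,000) passes entirely to Carmen.

Ursula receives 2,000.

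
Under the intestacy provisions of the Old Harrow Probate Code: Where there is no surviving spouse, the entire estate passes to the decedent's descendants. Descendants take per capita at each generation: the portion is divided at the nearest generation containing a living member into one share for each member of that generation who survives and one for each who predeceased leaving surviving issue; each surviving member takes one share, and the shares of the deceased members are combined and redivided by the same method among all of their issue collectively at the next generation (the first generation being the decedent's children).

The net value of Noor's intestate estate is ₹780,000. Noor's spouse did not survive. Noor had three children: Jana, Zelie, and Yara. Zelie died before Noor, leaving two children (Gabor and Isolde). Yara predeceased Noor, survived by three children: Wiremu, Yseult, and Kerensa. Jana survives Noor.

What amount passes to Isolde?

The entire ₹780,000 passes to the descendants.
That amount (₹780,000) is divided at the children's generation into 3 shares of ₹260,000. Jana takes ₹260,000. The 2 shares of the deceased (Zelie and Yara) are combined into a pool of ₹520,000.
That pool (₹520,000) is divided at the grandchildren's generation equally among Gabor, Isolde, Wiremu, Yseult, and Kerensa: ₹104,000 each.

Isolde receives ₹104,000.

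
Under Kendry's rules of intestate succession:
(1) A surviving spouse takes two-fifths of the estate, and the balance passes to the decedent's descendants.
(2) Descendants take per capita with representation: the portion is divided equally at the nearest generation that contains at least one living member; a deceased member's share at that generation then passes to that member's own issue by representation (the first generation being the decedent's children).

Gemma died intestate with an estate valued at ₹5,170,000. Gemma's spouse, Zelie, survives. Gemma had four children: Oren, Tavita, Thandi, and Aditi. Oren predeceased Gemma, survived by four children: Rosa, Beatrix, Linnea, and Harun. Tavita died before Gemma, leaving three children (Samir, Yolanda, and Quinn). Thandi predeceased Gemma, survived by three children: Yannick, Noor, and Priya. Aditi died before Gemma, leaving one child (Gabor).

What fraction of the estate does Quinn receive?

Zelie takes two-fifths of ₹5,170,000 = ₹2,068,000. The remaining ₹3,102,000 passes to the descendants.
No child survives, so the initial division is made at the grandchildren's generation.
The descendants' portion (₹3,102,000) is divided into 11 shares of ₹282,000: Rosa, Beatrix, Linnea, Harun, Samir, Yolanda, Quinn, Yannick, Noor, Priya, and Gabor each take ₹282,000.

Quinn receives 3/55 of the estate.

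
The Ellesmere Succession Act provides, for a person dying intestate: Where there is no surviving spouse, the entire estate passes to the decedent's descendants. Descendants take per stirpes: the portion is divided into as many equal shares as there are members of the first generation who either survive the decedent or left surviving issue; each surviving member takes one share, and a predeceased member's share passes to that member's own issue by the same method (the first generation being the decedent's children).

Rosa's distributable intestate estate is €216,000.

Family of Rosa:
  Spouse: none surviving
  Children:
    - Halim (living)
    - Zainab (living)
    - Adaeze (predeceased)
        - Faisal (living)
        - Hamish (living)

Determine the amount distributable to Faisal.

The entire €216,000 passes to the descendants.
That amount (€216,000) is divided into 3 shares of €72,000: Halim and Zainab each take €72,000; Adaeze's €72,000 share passes to Adaeze's issue.
Adaeze's share (€72,000) is divided into 2 shares of €36,000: Faisal and Hamish each take €36,000.

Faisal receives €36,000.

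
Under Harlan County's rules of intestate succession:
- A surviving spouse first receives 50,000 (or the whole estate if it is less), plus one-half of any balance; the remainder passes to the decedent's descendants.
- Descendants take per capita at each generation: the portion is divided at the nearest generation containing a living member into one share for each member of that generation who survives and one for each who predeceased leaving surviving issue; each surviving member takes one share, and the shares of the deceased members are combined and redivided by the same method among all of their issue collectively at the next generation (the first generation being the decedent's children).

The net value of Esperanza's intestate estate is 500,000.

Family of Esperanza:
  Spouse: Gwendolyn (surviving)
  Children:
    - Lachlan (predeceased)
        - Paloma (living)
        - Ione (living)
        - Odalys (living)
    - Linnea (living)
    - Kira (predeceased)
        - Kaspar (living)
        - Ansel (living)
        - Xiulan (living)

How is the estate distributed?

Gwendolyn first takes 50,000, leaving a balance of 450,000. Gwendolyn then takes one-half of the balance (225,000), for a total of 275,000. The remaining 225,000 passes to the descendants.
The descendants' portion (225,000) is divided at the children's generation into 3 shares of 75,000. Linnea takes 75,000. The 2 shares of the deceased (Lachlan and Kira) are combined into a pool of 150,000.
That pool (150,000) is divided at the grandchildren's generation equally among Paloma, Ione, Odalys, Kaspar, Ansel, and Xiulan: 25,000 each.

Gwendolyn: 275,000; Paloma: 25,000; Ione: 25,000; Odalys: 25,000; Linnea: 75,000; Kaspar: 25,000; Ansel: 25,000; Xiulan: 25,000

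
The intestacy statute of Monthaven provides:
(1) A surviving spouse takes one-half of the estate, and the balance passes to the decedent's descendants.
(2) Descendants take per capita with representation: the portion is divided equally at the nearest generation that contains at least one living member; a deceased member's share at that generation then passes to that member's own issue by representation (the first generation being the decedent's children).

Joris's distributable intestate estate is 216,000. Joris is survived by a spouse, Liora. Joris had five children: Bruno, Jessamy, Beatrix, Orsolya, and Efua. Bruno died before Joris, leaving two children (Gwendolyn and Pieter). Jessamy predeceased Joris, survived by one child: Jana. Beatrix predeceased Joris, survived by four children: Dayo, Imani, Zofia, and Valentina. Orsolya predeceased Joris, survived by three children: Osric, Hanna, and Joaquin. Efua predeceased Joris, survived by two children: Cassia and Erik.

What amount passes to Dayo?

Liora takes one-half of 216,000 = 108,000. The remaining 108,000 passes to the descendants.
No child survives, so the initial division is made at the grandchildren's generation.
The descendants' portion (108,000) is divided into 12 shares of 9,000: Gwendolyn, Pieter, Jana, Dayo, Imani, Zofia, Valentina, Osric, Hanna, Joaquin, Cassia, and Erik each take 9,000.

Dayo receives 9,000.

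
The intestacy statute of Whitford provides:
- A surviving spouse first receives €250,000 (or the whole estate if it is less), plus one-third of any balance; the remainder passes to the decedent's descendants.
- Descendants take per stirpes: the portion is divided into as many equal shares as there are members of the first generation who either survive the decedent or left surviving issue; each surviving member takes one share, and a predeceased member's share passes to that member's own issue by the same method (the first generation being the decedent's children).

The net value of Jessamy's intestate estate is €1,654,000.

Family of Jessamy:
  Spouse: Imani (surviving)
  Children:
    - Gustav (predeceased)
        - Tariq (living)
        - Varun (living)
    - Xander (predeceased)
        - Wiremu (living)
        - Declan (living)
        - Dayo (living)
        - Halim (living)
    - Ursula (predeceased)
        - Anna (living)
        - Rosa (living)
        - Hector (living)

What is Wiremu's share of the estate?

Wiremu receives €78,000.

Imani first takes €250,000, leaving a balance of €1,404,000. Imani then takes one-third of the balance (€468,000), for a total of €718,000. The remaining €936,000 passes to the descendants.
The descendants' portion (€936,000) is divided into 3 shares of €312,000: Gustav's €312,000 share passes to Gustav's issue; Xander's €312,000 share passes to Xander's issue; Ursula's €312,000 share passes to Ursula's issue.
Gustav's share (€312,000) is divided into 2 shares of €156,000: Tariq and Varun each take €156,000.
Xander's share (€312,000) is divided into 4 shares of €78,000: Wiremu, Declan, Dayo, and Halim each take €78,000.
Ursula's share (€312,000) is divided into 3 shares of €104,000: Anna, Rosa, and Hector each take €104,000.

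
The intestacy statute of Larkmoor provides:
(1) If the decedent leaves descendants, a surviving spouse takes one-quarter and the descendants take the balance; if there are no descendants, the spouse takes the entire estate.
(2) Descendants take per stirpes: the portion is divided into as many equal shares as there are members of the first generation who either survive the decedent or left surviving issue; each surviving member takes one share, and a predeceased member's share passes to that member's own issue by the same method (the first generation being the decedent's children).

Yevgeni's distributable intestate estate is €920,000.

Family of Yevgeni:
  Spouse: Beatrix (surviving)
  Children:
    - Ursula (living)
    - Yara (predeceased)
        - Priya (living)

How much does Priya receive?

Beatrix takes one-quarter of €920,000 = €230,000. The remaining €690,000 passes to the descendants.
The descendants' portion (€690,000) is divided into 2 shares of €345,000: Ursula takes €345,000; Yara's €345,000 share passes to Yara's issue.
Yara's share (€345,000) passes entirely to Priya.

Priya receives €345,000.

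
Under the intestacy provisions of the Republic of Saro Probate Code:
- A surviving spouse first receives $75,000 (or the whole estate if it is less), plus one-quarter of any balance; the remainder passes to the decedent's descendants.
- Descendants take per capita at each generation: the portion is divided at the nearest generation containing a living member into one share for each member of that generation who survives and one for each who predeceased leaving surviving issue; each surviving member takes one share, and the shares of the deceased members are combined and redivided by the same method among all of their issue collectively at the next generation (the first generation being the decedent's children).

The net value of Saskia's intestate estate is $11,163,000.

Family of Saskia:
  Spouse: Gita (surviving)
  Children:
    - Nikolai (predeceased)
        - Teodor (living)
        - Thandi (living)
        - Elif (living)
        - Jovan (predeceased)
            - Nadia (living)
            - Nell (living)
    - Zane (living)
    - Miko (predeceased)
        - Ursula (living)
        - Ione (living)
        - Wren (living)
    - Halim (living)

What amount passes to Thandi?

Gita first takes $75,000, leaving a balance of $11,088,000. Gita then takes one-quarter of the balance ($2,772,000), for a total of $2,847,000. The remaining $8,316,000 passes to the descendants.
The descendants' portion ($8,316,000) is divided at the children's generation into 4 shares of $2,079,000. Zane and Halim each take $2,079,000. The 2 shares of the deceased (Nikolai and Miko) are combined into a pool of $4,158,000.
That pool ($4,158,000) is divided at the grandchildren's generation into 7 shares of $594,000. Teodor, Thandi, Elif, Ursula, Ione, and Wren each take $594,000. The remaining share for the deceased Jovan ($594,000) is carried to the next generation.
That pool ($594,000) is divided at the great-grandchildren's generation equally among Nadia and Nell: $297,000 each.

Thandi receives $594,000.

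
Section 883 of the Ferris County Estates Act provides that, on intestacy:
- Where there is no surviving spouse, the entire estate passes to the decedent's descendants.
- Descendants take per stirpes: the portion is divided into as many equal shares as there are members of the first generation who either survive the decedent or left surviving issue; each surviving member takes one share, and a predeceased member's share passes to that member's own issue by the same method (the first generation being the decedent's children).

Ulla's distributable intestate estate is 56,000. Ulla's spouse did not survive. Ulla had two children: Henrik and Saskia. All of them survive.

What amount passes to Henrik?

Henrik receives 28,000.

The entire 56,000 passes to the descendants.
That amount (56,000) is divided into 2 shares of 28,000: Henrik and Saskia each take 28,000.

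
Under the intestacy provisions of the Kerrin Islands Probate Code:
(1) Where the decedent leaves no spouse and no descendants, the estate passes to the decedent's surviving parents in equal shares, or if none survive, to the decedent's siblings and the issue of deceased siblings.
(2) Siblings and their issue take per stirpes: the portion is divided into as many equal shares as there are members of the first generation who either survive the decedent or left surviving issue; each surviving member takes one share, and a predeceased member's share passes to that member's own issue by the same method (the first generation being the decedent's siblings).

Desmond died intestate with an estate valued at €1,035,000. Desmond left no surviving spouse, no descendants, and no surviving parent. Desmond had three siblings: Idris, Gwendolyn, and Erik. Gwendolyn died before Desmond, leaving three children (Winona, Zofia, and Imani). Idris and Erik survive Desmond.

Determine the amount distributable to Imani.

Imani receives €115,000.

The entire €1,035,000 passes to the siblings and their issue.
That amount (€1,035,000) is divided into 3 shares of €345,000: Idris and Erik each take €345,000; Gwendolyn's €345,000 share passes to Gwendolyn's issue.
Gwendolyn's share (€345,000) is divided into 3 shares of €115,000: Winona, Zofia, and Imani each take €115,000.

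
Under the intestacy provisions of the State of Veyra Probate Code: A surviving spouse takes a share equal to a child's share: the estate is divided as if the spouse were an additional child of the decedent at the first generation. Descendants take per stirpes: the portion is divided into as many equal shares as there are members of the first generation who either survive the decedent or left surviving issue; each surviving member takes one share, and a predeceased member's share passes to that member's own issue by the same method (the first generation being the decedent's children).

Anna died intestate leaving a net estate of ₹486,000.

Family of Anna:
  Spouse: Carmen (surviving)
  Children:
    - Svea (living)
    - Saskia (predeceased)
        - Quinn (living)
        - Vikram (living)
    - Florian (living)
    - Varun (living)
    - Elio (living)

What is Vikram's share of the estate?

The spouse counts as an additional share at the children's level, so there are 6 primary shares of ₹81,000. Carmen takes one such share (₹81,000).
The children's combined portion (₹405,000) is divided into 5 shares of ₹81,000: Svea, Florian, Varun, and Elio each take ₹81,000; Saskia's ₹81,000 share passes to Saskia's issue.
Saskia's share (₹81,000) is divided into 2 shares of ₹40,500: Quinn and Vikram each take ₹40,500.

Vikram receives ₹40,500.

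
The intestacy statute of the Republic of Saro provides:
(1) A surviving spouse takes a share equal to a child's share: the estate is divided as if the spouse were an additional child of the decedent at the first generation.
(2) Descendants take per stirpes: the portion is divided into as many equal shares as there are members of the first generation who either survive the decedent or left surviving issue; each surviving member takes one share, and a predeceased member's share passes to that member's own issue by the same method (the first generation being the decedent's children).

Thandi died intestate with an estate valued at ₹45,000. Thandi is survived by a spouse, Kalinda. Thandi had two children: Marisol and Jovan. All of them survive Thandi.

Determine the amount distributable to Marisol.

The spouse counts as an additional share at the children's level, so there are 3 primary shares of ₹15,000. Kalinda takes one such share (₹15,000).
The children's combined portion (₹30,000) is divided into 2 shares of ₹15,000: Marisol and Jovan each take ₹15,000.

Marisol receives ₹15,000.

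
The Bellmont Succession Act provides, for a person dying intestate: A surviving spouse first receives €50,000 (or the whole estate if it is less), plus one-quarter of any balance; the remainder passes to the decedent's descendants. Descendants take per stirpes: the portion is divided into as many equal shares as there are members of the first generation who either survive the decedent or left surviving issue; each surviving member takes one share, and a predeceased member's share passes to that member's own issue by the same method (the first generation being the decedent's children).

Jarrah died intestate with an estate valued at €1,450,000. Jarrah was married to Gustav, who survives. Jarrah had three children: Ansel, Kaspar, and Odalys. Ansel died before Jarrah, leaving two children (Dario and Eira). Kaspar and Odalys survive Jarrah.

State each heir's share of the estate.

Gustav first takes €50,000, leaving a balance of €1,400,000. Gustav then takes one-quarter of the balance (€350,000), for a total of €400,000. The remaining €1,050,000 passes to the descendants.
The descendants' portion (€1,050,000) is divided into 3 shares of €350,000: Kaspar and Odalys each take €350,000; Ansel's €350,000 share passes to Ansel's issue.
Ansel's share (€350,000) is divided into 2 shares of €175,000: Dario and Eira each take €175,000.

Gustav: €400,000; Dario: €175,000; Eira: €175,000; Kaspar: €350,000; Odalys: €350,000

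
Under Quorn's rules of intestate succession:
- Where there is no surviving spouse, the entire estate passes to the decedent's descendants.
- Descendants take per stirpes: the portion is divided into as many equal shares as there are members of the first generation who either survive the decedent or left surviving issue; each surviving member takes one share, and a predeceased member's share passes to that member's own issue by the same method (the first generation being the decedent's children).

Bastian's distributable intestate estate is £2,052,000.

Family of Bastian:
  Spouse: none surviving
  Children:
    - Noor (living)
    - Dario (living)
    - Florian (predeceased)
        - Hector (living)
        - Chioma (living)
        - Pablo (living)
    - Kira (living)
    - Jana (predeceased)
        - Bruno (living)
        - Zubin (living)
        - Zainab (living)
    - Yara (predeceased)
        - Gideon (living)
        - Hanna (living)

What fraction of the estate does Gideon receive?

Gideon receives 1/12 of the estate.

The entire £2,052,000 passes to the descendants.
That amount (£2,052,000) is divided into 6 shares of £342,000: Noor, Dario, and Kira each take £342,000; Florian's £342,000 share passes to Florian's issue; Jana's £342,000 share passes to Jana's issue; Yara's £342,000 share passes to Yara's issue.
Florian's share (£342,000) is divided into 3 shares of £114,000: Hector, Chioma, and Pablo each take £114,000.
Jana's share (£342,000) is divided into 3 shares of £114,000: Bruno, Zubin, and Zainab each take £114,000.
Yara's share (£342,000) is divided into 2 shares of £171,000: Gideon and Hanna each take £171,000.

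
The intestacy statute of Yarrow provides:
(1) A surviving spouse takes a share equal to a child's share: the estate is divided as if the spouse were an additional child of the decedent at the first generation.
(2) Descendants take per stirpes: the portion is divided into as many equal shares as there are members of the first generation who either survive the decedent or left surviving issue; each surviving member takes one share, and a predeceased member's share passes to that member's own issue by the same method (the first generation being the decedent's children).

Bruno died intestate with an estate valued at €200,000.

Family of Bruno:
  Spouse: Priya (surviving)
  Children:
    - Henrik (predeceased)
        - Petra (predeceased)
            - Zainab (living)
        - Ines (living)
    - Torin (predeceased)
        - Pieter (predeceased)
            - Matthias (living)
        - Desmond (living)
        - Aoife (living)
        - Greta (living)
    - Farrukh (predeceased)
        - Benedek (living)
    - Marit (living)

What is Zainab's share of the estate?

Zainab receives €20,000.

The spouse counts as an additional share at the children's level, so there are 5 primary shares of €40,000. Priya takes one such share (€40,000).
The children's combined portion (€160,000) is divided into 4 shares of €40,000: Marit takes €40,000; Henrik's €40,000 share passes to Henrik's issue; Torin's €40,000 share passes to Torin's issue; Farrukh's €40,000 share passes to Farrukh's issue.
Henrik's share (€40,000) is divided into 2 shares of €20,000: Ines takes €20,000; Petra's €20,000 share passes to Petra's issue.
Petra's share (€20,000) passes entirely to Zainab.
Torin's share (€40,000) is divided into 4 shares of €10,000: Desmond, Aoife, and Greta each take €10,000; Pieter's €10,000 share passes to Pieter's issue.
Pieter's share (€10,000) passes entirely to Matthias.
Farrukh's share (€40,000) passes entirely to Benedek.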